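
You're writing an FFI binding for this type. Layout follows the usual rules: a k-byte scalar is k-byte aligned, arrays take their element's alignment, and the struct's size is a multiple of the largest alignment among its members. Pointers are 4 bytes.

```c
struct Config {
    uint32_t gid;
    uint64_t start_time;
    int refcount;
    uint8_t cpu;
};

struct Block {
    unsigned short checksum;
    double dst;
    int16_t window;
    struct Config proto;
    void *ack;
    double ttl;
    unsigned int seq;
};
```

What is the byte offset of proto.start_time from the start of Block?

Config: 0..4  gid  (4B, 4-aligned); 4..8  -- padding (4B); 8..16  start_time  (8B, 8-aligned); 16..20  refcount  (4B, 4-aligned); 20..21  cpu  (1B, 1-aligned); 21..24  -- tail padding (3B); sizeof = 24, alignof = 8
0..2  checksum  (2B, 2-aligned)
2..8  -- padding (6B)
8..16  dst  (8B, 8-aligned)
16..18  window  (2B, 2-aligned)
18..24  -- padding (6B)
24..48  proto  (24B, 8-aligned)
within Config: start_time at 8
24 + 8 = 32

32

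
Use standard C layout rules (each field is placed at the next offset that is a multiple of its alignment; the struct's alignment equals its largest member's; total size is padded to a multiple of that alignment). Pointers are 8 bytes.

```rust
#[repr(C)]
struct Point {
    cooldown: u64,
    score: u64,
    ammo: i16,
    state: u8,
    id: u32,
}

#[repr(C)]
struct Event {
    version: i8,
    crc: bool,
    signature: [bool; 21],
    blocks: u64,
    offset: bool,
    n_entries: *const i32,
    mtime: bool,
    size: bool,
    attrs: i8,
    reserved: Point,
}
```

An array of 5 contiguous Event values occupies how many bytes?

400

Point: 0..8  cooldown  (8B, 8-aligned); 8..16  score  (8B, 8-aligned); 16..18  ammo  (2B, 2-aligned); 18..19  state  (1B, 1-aligned); 19..20  -- padding (1B); 20..24  id  (4B, 4-aligned); sizeof = 24, alignof = 8
0..1  version  (1B, 1-aligned)
1..2  crc  (1B, 1-aligned)
2..23  signature  (21B, 1-aligned)
23..24  -- padding (1B)
24..32  blocks  (8B, 8-aligned)
32..33  offset  (1B, 1-aligned)
33..40  -- padding (7B)
40..48  n_entries  (8B, 8-aligned)
48..49  mtime  (1B, 1-aligned)
49..50  size  (1B, 1-aligned)
50..51  attrs  (1B, 1-aligned)
51..56  -- padding (5B)
56..80  reserved  (24B, 8-aligned)
sizeof = 80, alignof = 8
array of 5: 5 × 80 = 400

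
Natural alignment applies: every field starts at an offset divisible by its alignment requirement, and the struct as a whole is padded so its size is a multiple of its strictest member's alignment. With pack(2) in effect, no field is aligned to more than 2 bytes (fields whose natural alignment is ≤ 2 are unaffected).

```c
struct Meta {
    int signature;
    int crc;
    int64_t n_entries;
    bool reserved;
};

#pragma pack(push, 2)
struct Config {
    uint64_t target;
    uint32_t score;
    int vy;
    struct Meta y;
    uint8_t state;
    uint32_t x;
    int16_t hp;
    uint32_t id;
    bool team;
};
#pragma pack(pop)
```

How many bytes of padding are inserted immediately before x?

Meta: @0: signature [4B, align 4] → 4; @4: crc [4B, align 4] → 8; @8: n_entries [8B, align 8] → 16; @16: reserved [1B, align 1] → 17; +7 tail pad (align 8); size 24, align 8
@0: target [8B, align 2] → 8
@8: score [4B, align 2] → 12
@12: vy [4B, align 2] → 16
@16: y [24B, align 2] → 40
@40: state [1B, align 1] → 41
+1 pad (align 2)
@42: x [4B, align 2] → 46

1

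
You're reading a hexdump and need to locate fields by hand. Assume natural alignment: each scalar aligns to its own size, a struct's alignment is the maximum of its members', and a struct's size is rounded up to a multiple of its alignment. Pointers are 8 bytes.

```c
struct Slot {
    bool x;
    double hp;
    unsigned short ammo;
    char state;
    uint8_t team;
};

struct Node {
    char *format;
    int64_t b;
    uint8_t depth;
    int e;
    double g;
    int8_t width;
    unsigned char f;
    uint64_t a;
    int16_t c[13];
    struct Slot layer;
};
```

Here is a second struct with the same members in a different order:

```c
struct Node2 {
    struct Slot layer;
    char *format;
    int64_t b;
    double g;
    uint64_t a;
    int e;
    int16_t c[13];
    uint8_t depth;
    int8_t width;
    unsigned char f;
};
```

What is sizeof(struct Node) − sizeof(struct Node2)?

8

Slot: x at 0 (size 1, align 1) → ends 1; pad 7 to align 8 for hp; hp at 8 (size 8, align 8) → ends 16; ammo at 16 (size 2, align 2) → ends 18; state at 18 (size 1, align 1) → ends 19; team at 19 (size 1, align 1) → ends 20; tail pad 4 to reach multiple of 8; total 24 bytes, alignment 8
format at 0 (size 8, align 8) → ends 8
b at 8 (size 8, align 8) → ends 16
depth at 16 (size 1, align 1) → ends 17
pad 3 to align 4 for e
e at 20 (size 4, align 4) → ends 24
g at 24 (size 8, align 8) → ends 32
width at 32 (size 1, align 1) → ends 33
f at 33 (size 1, align 1) → ends 34
pad 6 to align 8 for a
a at 40 (size 8, align 8) → ends 48
c at 48 (size 26, align 2) → ends 74
pad 6 to align 8 for layer
layer at 80 (size 24, align 8) → ends 104
total 104 bytes, alignment 8
— Node2 —
layer at 0 (size 24, align 8) → ends 24
format at 24 (size 8, align 8) → ends 32
b at 32 (size 8, align 8) → ends 40
g at 40 (size 8, align 8) → ends 48
a at 48 (size 8, align 8) → ends 56
e at 56 (size 4, align 4) → ends 60
c at 60 (size 26, align 2) → ends 86
depth at 86 (size 1, align 1) → ends 87
width at 87 (size 1, align 1) → ends 88
f at 88 (size 1, align 1) → ends 89
tail pad 7 to reach multiple of 8
total 96 bytes, alignment 8
104 − 96 = 8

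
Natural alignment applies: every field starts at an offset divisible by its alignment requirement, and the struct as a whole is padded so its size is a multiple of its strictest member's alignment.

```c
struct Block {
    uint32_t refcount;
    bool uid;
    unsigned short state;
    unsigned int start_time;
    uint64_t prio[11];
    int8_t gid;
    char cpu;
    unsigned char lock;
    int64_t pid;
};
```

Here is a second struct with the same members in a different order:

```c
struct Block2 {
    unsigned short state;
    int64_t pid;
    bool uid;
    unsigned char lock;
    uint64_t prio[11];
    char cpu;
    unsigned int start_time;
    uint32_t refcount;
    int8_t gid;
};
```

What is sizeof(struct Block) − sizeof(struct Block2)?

-8

refcount at 0 (size 4, align 4) → ends 4
uid at 4 (size 1, align 1) → ends 5
pad 1 to align 2 for state
state at 6 (size 2, align 2) → ends 8
start_time at 8 (size 4, align 4) → ends 12
pad 4 to align 8 for prio
prio at 16 (size 88, align 8) → ends 104
gid at 104 (size 1, align 1) → ends 105
cpu at 105 (size 1, align 1) → ends 106
lock at 106 (size 1, align 1) → ends 107
pad 5 to align 8 for pid
pid at 112 (size 8, align 8) → ends 120
total 120 bytes, alignment 8
— Block2 —
state at 0 (size 2, align 2) → ends 2
pad 6 to align 8 for pid
pid at 8 (size 8, align 8) → ends 16
uid at 16 (size 1, align 1) → ends 17
lock at 17 (size 1, align 1) → ends 18
pad 6 to align 8 for prio
prio at 24 (size 88, align 8) → ends 112
cpu at 112 (size 1, align 1) → ends 113
pad 3 to align 4 for start_time
start_time at 116 (size 4, align 4) → ends 120
refcount at 120 (size 4, align 4) → ends 124
gid at 124 (size 1, align 1) → ends 125
tail pad 3 to reach multiple of 8
total 128 bytes, alignment 8
120 − 128 = -8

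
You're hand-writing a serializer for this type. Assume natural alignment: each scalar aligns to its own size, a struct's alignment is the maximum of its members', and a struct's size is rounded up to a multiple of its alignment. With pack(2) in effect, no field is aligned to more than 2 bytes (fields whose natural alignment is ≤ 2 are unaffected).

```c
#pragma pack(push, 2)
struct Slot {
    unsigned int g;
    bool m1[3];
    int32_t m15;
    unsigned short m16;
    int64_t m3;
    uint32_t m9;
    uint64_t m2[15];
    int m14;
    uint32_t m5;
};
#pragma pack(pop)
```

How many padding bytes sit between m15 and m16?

0

@0: g [4B, align 2] → 4
@4: m1 [3B, align 1] → 7
+1 pad (align 2)
@8: m15 [4B, align 2] → 12
@12: m16 [2B, align 2] → 14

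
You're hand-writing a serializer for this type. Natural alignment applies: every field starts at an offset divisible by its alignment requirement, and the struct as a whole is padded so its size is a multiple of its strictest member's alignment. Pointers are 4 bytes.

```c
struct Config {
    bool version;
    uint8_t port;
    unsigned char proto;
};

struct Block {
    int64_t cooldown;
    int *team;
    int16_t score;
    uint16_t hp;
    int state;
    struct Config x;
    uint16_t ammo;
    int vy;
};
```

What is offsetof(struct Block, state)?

Config: @0: version [1B, align 1] → 1; @1: port [1B, align 1] → 2; @2: proto [1B, align 1] → 3; size 3, align 1
@0: cooldown [8B, align 8] → 8
@8: team [4B, align 4] → 12
@12: score [2B, align 2] → 14
@14: hp [2B, align 2] → 16
@16: state [4B, align 4] → 20

16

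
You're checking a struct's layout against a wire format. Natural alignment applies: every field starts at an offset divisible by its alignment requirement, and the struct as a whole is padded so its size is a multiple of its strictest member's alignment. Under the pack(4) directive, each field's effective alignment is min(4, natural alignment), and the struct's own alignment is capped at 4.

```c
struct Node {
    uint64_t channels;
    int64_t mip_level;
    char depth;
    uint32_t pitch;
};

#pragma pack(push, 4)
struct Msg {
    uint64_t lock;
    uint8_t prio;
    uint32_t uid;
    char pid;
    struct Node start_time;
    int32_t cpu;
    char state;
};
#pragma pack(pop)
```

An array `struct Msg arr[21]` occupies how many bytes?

1092

Node: @0: channels [8B, align 8] → 8; @8: mip_level [8B, align 8] → 16; @16: depth [1B, align 1] → 17; +3 pad (align 4); @20: pitch [4B, align 4] → 24; size 24, align 8
@0: lock [8B, align 4] → 8
@8: prio [1B, align 1] → 9
+3 pad (align 4)
@12: uid [4B, align 4] → 16
@16: pid [1B, align 1] → 17
+3 pad (align 4)
@20: start_time [24B, align 4] → 44
@44: cpu [4B, align 4] → 48
@48: state [1B, align 1] → 49
+3 tail pad (align 4)
size 52, align 4
array of 21: 21 × 52 = 1092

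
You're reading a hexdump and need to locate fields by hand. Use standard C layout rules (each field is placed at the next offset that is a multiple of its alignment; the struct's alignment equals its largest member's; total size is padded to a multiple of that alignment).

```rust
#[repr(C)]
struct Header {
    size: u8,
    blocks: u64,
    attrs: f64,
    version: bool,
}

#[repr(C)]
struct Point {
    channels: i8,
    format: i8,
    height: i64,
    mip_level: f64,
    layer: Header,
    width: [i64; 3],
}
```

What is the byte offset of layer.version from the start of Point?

48

Header: size at 0 (size 1, align 1) → ends 1; pad 7 to align 8 for blocks; blocks at 8 (size 8, align 8) → ends 16; attrs at 16 (size 8, align 8) → ends 24; version at 24 (size 1, align 1) → ends 25; tail pad 7 to reach multiple of 8; total 32 bytes, alignment 8
channels at 0 (size 1, align 1) → ends 1
format at 1 (size 1, align 1) → ends 2
pad 6 to align 8 for height
height at 8 (size 8, align 8) → ends 16
mip_level at 16 (size 8, align 8) → ends 24
layer at 24 (size 32, align 8) → ends 56
within Header: version at 24
24 + 24 = 48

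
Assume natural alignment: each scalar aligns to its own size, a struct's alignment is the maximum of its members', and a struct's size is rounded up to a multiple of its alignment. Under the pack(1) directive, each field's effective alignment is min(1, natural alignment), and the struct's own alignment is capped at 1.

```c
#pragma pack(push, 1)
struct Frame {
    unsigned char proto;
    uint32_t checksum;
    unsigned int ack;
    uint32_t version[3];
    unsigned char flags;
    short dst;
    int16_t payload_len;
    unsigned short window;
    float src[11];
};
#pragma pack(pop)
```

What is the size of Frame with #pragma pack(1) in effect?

proto at 0 (size 1, align 1) → ends 1
checksum at 1 (size 4, align 1) → ends 5
ack at 5 (size 4, align 1) → ends 9
version at 9 (size 12, align 1) → ends 21
flags at 21 (size 1, align 1) → ends 22
dst at 22 (size 2, align 1) → ends 24
payload_len at 24 (size 2, align 1) → ends 26
window at 26 (size 2, align 1) → ends 28
src at 28 (size 44, align 1) → ends 72
total 72 bytes, alignment 1

72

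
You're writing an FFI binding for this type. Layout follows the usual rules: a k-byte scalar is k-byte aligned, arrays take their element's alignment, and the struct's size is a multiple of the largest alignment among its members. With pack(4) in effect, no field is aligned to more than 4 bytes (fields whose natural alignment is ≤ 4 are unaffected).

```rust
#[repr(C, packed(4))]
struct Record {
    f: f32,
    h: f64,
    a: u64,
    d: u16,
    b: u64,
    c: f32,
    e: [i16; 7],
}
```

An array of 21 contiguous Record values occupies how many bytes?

1092

@0: f [4B, align 4] → 4
@4: h [8B, align 4] → 12
@12: a [8B, align 4] → 20
@20: d [2B, align 2] → 22
+2 pad (align 4)
@24: b [8B, align 4] → 32
@32: c [4B, align 4] → 36
@36: e [14B, align 2] → 50
+2 tail pad (align 4)
size 52, align 4
array of 21: 21 × 52 = 1092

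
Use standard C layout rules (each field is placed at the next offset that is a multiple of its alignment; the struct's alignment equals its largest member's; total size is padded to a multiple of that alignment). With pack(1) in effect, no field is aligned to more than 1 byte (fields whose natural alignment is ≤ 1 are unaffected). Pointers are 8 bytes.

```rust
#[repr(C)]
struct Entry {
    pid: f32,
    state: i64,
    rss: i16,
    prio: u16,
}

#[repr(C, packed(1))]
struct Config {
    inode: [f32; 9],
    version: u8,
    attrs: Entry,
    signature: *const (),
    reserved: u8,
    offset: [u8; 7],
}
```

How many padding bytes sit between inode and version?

Entry: @0: pid [4B, align 4] → 4; +4 pad (align 8); @8: state [8B, align 8] → 16; @16: rss [2B, align 2] → 18; @18: prio [2B, align 2] → 20; +4 tail pad (align 8); size 24, align 8
@0: inode [36B, align 1] → 36
@36: version [1B, align 1] → 37

0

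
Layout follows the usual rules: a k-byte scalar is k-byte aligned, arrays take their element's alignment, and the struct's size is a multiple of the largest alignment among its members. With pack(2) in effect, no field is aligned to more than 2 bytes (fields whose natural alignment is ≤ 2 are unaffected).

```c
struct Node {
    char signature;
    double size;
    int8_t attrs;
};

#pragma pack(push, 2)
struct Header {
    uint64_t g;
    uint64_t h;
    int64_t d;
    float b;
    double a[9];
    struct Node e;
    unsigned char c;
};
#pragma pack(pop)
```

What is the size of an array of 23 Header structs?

2898

Node: 0..1  signature  (1B, 1-aligned); 1..8  -- padding (7B); 8..16  size  (8B, 8-aligned); 16..17  attrs  (1B, 1-aligned); 17..24  -- tail padding (7B); sizeof = 24, alignof = 8
0..8  g  (8B, 2-aligned)
8..16  h  (8B, 2-aligned)
16..24  d  (8B, 2-aligned)
24..28  b  (4B, 2-aligned)
28..100  a  (72B, 2-aligned)
100..124  e  (24B, 2-aligned)
124..125  c  (1B, 1-aligned)
125..126  -- tail padding (1B)
sizeof = 126, alignof = 2
array of 23: 23 × 126 = 2898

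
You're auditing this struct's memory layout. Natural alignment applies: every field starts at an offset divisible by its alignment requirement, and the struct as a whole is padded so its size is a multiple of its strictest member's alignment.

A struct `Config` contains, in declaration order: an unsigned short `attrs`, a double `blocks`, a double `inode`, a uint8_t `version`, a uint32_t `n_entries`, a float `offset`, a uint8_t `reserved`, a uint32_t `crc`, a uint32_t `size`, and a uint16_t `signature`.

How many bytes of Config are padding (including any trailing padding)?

18

0..2  attrs  (2B, 2-aligned)
2..8  -- padding (6B)
8..16  blocks  (8B, 8-aligned)
16..24  inode  (8B, 8-aligned)
24..25  version  (1B, 1-aligned)
25..28  -- padding (3B)
28..32  n_entries  (4B, 4-aligned)
32..36  offset  (4B, 4-aligned)
36..37  reserved  (1B, 1-aligned)
37..40  -- padding (3B)
40..44  crc  (4B, 4-aligned)
44..48  size  (4B, 4-aligned)
48..50  signature  (2B, 2-aligned)
50..56  -- tail padding (6B)
sizeof = 56, alignof = 8
data bytes 38, size 56 → padding 18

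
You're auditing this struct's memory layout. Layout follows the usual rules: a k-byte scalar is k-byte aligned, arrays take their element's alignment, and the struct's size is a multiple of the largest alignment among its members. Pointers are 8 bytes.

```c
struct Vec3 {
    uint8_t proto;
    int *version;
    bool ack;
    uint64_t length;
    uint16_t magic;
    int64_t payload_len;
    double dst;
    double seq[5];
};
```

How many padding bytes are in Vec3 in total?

20

0..1  proto  (1B, 1-aligned)
1..8  -- padding (7B)
8..16  version  (8B, 8-aligned)
16..17  ack  (1B, 1-aligned)
17..24  -- padding (7B)
24..32  length  (8B, 8-aligned)
32..34  magic  (2B, 2-aligned)
34..40  -- padding (6B)
40..48  payload_len  (8B, 8-aligned)
48..56  dst  (8B, 8-aligned)
56..96  seq  (40B, 8-aligned)
sizeof = 96, alignof = 8
data bytes 76, size 96 → padding 20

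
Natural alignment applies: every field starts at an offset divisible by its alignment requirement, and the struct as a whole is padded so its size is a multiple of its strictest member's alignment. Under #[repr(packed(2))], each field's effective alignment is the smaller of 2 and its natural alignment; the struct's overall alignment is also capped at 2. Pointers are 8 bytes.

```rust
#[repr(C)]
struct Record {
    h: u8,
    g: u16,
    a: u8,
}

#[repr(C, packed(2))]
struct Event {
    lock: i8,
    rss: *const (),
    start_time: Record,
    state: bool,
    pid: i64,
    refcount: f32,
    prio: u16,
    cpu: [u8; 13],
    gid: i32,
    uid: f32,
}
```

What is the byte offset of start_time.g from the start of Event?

12

Record: 0..1  h  (1B, 1-aligned); 1..2  -- padding (1B); 2..4  g  (2B, 2-aligned); 4..5  a  (1B, 1-aligned); 5..6  -- tail padding (1B); sizeof = 6, alignof = 2
0..1  lock  (1B, 1-aligned)
1..2  -- padding (1B)
2..10  rss  (8B, 2-aligned)
10..16  start_time  (6B, 2-aligned)
within Record: g at 2
10 + 2 = 12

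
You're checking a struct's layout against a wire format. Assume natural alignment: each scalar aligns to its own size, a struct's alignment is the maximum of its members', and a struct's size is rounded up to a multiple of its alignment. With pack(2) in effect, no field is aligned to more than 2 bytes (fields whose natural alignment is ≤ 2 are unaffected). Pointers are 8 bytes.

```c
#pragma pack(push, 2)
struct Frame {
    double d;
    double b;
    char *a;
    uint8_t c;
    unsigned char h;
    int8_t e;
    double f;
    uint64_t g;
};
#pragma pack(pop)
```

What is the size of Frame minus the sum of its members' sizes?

d at 0 (size 8, align 2) → ends 8
b at 8 (size 8, align 2) → ends 16
a at 16 (size 8, align 2) → ends 24
c at 24 (size 1, align 1) → ends 25
h at 25 (size 1, align 1) → ends 26
e at 26 (size 1, align 1) → ends 27
pad 1 to align 2 for f
f at 28 (size 8, align 2) → ends 36
g at 36 (size 8, align 2) → ends 44
total 44 bytes, alignment 2
data bytes 43, size 44 → padding 1

1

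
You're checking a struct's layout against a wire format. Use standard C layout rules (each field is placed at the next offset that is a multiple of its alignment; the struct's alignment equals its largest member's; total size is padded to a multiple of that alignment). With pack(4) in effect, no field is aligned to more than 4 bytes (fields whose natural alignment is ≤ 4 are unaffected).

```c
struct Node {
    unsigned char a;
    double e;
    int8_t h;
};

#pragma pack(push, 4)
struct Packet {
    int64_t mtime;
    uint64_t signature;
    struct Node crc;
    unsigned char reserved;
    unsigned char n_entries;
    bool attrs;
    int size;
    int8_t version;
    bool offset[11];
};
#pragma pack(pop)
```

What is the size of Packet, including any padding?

60 bytes

Node: a at 0 (size 1, align 1) → ends 1; pad 7 to align 8 for e; e at 8 (size 8, align 8) → ends 16; h at 16 (size 1, align 1) → ends 17; tail pad 7 to reach multiple of 8; total 24 bytes, alignment 8
mtime at 0 (size 8, align 4) → ends 8
signature at 8 (size 8, align 4) → ends 16
crc at 16 (size 24, align 4) → ends 40
reserved at 40 (size 1, align 1) → ends 41
n_entries at 41 (size 1, align 1) → ends 42
attrs at 42 (size 1, align 1) → ends 43
pad 1 to align 4 for size
size at 44 (size 4, align 4) → ends 48
version at 48 (size 1, align 1) → ends 49
offset at 49 (size 11, align 1) → ends 60
total 60 bytes, alignment 4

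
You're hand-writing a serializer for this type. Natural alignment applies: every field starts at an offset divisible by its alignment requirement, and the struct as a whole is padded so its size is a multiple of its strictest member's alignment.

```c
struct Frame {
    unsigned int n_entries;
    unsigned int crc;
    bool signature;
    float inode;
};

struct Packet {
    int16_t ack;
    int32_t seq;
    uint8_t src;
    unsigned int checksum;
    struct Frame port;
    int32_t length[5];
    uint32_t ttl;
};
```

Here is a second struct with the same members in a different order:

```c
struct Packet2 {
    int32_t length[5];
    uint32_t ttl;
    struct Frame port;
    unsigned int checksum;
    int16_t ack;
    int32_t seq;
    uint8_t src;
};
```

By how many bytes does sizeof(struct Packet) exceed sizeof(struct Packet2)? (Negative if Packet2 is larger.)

Frame: n_entries at 0 (size 4, align 4) → ends 4; crc at 4 (size 4, align 4) → ends 8; signature at 8 (size 1, align 1) → ends 9; pad 3 to align 4 for inode; inode at 12 (size 4, align 4) → ends 16; total 16 bytes, alignment 4
ack at 0 (size 2, align 2) → ends 2
pad 2 to align 4 for seq
seq at 4 (size 4, align 4) → ends 8
src at 8 (size 1, align 1) → ends 9
pad 3 to align 4 for checksum
checksum at 12 (size 4, align 4) → ends 16
port at 16 (size 16, align 4) → ends 32
length at 32 (size 20, align 4) → ends 52
ttl at 52 (size 4, align 4) → ends 56
total 56 bytes, alignment 4
— Packet2 —
length at 0 (size 20, align 4) → ends 20
ttl at 20 (size 4, align 4) → ends 24
port at 24 (size 16, align 4) → ends 40
checksum at 40 (size 4, align 4) → ends 44
ack at 44 (size 2, align 2) → ends 46
pad 2 to align 4 for seq
seq at 48 (size 4, align 4) → ends 52
src at 52 (size 1, align 1) → ends 53
tail pad 3 to reach multiple of 4
total 56 bytes, alignment 4
56 − 56 = 0

0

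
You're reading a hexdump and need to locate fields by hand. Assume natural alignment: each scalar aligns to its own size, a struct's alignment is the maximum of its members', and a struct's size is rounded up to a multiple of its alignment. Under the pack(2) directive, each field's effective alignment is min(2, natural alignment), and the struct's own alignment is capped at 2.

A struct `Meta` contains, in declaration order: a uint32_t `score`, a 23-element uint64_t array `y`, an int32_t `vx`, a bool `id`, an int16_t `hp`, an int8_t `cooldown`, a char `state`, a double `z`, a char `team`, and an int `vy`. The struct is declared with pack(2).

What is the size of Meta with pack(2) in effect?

score at 0 (size 4, align 2) → ends 4
y at 4 (size 184, align 2) → ends 188
vx at 188 (size 4, align 2) → ends 192
id at 192 (size 1, align 1) → ends 193
pad 1 to align 2 for hp
hp at 194 (size 2, align 2) → ends 196
cooldown at 196 (size 1, align 1) → ends 197
state at 197 (size 1, align 1) → ends 198
z at 198 (size 8, align 2) → ends 206
team at 206 (size 1, align 1) → ends 207
pad 1 to align 2 for vy
vy at 208 (size 4, align 2) → ends 212
total 212 bytes, alignment 2

212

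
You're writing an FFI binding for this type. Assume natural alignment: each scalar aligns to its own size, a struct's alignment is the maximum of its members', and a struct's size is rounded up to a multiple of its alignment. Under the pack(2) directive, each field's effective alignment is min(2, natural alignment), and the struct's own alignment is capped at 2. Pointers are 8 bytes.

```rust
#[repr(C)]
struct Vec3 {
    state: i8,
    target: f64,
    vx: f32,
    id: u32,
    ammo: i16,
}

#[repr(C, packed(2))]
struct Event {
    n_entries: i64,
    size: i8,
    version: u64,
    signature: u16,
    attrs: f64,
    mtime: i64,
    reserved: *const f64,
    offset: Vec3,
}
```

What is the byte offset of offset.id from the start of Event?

Vec3: @0: state [1B, align 1] → 1; +7 pad (align 8); @8: target [8B, align 8] → 16; @16: vx [4B, align 4] → 20; @20: id [4B, align 4] → 24; @24: ammo [2B, align 2] → 26; +6 tail pad (align 8); size 32, align 8
@0: n_entries [8B, align 2] → 8
@8: size [1B, align 1] → 9
+1 pad (align 2)
@10: version [8B, align 2] → 18
@18: signature [2B, align 2] → 20
@20: attrs [8B, align 2] → 28
@28: mtime [8B, align 2] → 36
@36: reserved [8B, align 2] → 44
@44: offset [32B, align 2] → 76
within Vec3: id at 20
44 + 20 = 64

64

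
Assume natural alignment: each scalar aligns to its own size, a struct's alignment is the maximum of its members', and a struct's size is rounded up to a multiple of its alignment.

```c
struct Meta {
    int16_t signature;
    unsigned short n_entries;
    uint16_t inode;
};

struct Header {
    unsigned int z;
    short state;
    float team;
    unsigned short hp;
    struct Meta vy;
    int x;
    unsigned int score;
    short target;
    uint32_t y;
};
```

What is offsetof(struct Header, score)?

Meta: 0..2  signature  (2B, 2-aligned); 2..4  n_entries  (2B, 2-aligned); 4..6  inode  (2B, 2-aligned); sizeof = 6, alignof = 2
0..4  z  (4B, 4-aligned)
4..6  state  (2B, 2-aligned)
6..8  -- padding (2B)
8..12  team  (4B, 4-aligned)
12..14  hp  (2B, 2-aligned)
14..20  vy  (6B, 2-aligned)
20..24  x  (4B, 4-aligned)
24..28  score  (4B, 4-aligned)

24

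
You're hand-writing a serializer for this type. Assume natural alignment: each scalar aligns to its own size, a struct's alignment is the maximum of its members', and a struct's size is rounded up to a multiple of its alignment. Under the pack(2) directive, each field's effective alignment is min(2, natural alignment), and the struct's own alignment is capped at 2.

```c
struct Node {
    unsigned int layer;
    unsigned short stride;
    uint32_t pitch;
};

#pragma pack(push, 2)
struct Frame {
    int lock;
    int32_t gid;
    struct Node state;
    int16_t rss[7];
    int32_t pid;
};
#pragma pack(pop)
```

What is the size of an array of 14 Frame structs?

532

Node: layer at 0 (size 4, align 4) → ends 4; stride at 4 (size 2, align 2) → ends 6; pad 2 to align 4 for pitch; pitch at 8 (size 4, align 4) → ends 12; total 12 bytes, alignment 4
lock at 0 (size 4, align 2) → ends 4
gid at 4 (size 4, align 2) → ends 8
state at 8 (size 12, align 2) → ends 20
rss at 20 (size 14, align 2) → ends 34
pid at 34 (size 4, align 2) → ends 38
total 38 bytes, alignment 2
array of 14: 14 × 38 = 532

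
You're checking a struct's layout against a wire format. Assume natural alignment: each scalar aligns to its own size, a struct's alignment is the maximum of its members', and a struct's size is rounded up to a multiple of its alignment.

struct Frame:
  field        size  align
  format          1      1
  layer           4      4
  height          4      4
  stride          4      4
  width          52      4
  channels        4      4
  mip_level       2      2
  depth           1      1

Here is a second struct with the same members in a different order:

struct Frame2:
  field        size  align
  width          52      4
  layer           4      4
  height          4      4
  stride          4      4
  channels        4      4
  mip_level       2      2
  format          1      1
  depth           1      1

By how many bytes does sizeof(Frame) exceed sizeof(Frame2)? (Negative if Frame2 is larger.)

format at 0 (size 1, align 1) → ends 1
pad 3 to align 4 for layer
layer at 4 (size 4, align 4) → ends 8
height at 8 (size 4, align 4) → ends 12
stride at 12 (size 4, align 4) → ends 16
width at 16 (size 52, align 4) → ends 68
channels at 68 (size 4, align 4) → ends 72
mip_level at 72 (size 2, align 2) → ends 74
depth at 74 (size 1, align 1) → ends 75
tail pad 1 to reach multiple of 4
total 76 bytes, alignment 4
— Frame2 —
width at 0 (size 52, align 4) → ends 52
layer at 52 (size 4, align 4) → ends 56
height at 56 (size 4, align 4) → ends 60
stride at 60 (size 4, align 4) → ends 64
channels at 64 (size 4, align 4) → ends 68
mip_level at 68 (size 2, align 2) → ends 70
format at 70 (size 1, align 1) → ends 71
depth at 71 (size 1, align 1) → ends 72
total 72 bytes, alignment 4
76 − 72 = 4

4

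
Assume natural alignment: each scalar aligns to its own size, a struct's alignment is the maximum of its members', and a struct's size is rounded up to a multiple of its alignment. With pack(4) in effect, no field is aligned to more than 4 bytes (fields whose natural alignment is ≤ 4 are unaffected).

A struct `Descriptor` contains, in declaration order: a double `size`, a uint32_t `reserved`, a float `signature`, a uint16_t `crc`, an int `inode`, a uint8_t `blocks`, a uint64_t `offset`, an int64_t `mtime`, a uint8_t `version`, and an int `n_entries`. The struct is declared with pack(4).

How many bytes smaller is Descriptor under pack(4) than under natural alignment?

4

natural layout:
  0..8  size  (8B, 8-aligned)
  8..12  reserved  (4B, 4-aligned)
  12..16  signature  (4B, 4-aligned)
  16..18  crc  (2B, 2-aligned)
  18..20  -- padding (2B)
  20..24  inode  (4B, 4-aligned)
  24..25  blocks  (1B, 1-aligned)
  25..32  -- padding (7B)
  32..40  offset  (8B, 8-aligned)
  40..48  mtime  (8B, 8-aligned)
  48..49  version  (1B, 1-aligned)
  49..52  -- padding (3B)
  52..56  n_entries  (4B, 4-aligned)
  sizeof = 56, alignof = 8
packed(4) layout:
  0..8  size  (8B, 4-aligned)
  8..12  reserved  (4B, 4-aligned)
  12..16  signature  (4B, 4-aligned)
  16..18  crc  (2B, 2-aligned)
  18..20  -- padding (2B)
  20..24  inode  (4B, 4-aligned)
  24..25  blocks  (1B, 1-aligned)
  25..28  -- padding (3B)
  28..36  offset  (8B, 4-aligned)
  36..44  mtime  (8B, 4-aligned)
  44..45  version  (1B, 1-aligned)
  45..48  -- padding (3B)
  48..52  n_entries  (4B, 4-aligned)
  sizeof = 52, alignof = 4
56 − 52 = 4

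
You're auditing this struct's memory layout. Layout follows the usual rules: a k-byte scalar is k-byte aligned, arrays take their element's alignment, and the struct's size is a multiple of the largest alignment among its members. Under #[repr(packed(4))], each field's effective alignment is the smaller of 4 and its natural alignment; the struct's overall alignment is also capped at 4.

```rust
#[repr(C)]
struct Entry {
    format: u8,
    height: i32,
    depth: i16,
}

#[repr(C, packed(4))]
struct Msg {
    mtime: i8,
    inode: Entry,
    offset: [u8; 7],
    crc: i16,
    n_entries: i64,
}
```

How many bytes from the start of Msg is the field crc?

24

Entry: @0: format [1B, align 1] → 1; +3 pad (align 4); @4: height [4B, align 4] → 8; @8: depth [2B, align 2] → 10; +2 tail pad (align 4); size 12, align 4
@0: mtime [1B, align 1] → 1
+3 pad (align 4)
@4: inode [12B, align 4] → 16
@16: offset [7B, align 1] → 23
+1 pad (align 2)
@24: crc [2B, align 2] → 26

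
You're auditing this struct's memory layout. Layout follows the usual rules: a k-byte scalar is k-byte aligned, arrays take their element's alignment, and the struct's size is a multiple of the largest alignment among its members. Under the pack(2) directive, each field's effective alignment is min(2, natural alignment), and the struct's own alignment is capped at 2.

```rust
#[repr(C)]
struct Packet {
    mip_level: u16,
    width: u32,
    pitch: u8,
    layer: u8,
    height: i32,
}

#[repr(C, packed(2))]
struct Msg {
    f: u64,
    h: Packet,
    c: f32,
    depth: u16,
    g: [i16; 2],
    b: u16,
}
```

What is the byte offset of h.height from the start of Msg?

Packet: 0..2  mip_level  (2B, 2-aligned); 2..4  -- padding (2B); 4..8  width  (4B, 4-aligned); 8..9  pitch  (1B, 1-aligned); 9..10  layer  (1B, 1-aligned); 10..12  -- padding (2B); 12..16  height  (4B, 4-aligned); sizeof = 16, alignof = 4
0..8  f  (8B, 2-aligned)
8..24  h  (16B, 2-aligned)
within Packet: height at 12
8 + 12 = 20

20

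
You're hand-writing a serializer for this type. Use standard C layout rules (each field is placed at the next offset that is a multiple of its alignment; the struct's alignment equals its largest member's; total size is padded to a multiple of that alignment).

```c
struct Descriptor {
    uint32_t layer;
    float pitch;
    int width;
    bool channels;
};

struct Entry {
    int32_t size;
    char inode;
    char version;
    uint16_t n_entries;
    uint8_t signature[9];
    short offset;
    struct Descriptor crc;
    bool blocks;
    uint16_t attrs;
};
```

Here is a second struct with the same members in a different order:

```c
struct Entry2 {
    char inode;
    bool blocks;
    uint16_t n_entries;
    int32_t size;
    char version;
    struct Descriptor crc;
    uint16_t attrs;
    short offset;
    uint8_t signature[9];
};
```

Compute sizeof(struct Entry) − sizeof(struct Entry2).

Descriptor: 0..4  layer  (4B, 4-aligned); 4..8  pitch  (4B, 4-aligned); 8..12  width  (4B, 4-aligned); 12..13  channels  (1B, 1-aligned); 13..16  -- tail padding (3B); sizeof = 16, alignof = 4
0..4  size  (4B, 4-aligned)
4..5  inode  (1B, 1-aligned)
5..6  version  (1B, 1-aligned)
6..8  n_entries  (2B, 2-aligned)
8..17  signature  (9B, 1-aligned)
17..18  -- padding (1B)
18..20  offset  (2B, 2-aligned)
20..36  crc  (16B, 4-aligned)
36..37  blocks  (1B, 1-aligned)
37..38  -- padding (1B)
38..40  attrs  (2B, 2-aligned)
sizeof = 40, alignof = 4
— Entry2 —
0..1  inode  (1B, 1-aligned)
1..2  blocks  (1B, 1-aligned)
2..4  n_entries  (2B, 2-aligned)
4..8  size  (4B, 4-aligned)
8..9  version  (1B, 1-aligned)
9..12  -- padding (3B)
12..28  crc  (16B, 4-aligned)
28..30  attrs  (2B, 2-aligned)
30..32  offset  (2B, 2-aligned)
32..41  signature  (9B, 1-aligned)
41..44  -- tail padding (3B)
sizeof = 44, alignof = 4
40 − 44 = -4

-4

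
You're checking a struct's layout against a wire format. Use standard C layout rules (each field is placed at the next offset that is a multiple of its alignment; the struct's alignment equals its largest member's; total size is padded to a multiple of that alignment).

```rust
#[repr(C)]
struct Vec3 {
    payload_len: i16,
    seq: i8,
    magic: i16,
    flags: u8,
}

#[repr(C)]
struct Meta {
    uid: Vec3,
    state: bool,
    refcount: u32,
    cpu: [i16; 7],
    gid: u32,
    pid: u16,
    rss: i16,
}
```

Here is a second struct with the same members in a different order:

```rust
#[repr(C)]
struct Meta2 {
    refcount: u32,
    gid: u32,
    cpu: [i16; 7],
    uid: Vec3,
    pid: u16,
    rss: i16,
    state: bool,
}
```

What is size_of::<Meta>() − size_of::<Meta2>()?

4

Vec3: @0: payload_len [2B, align 2] → 2; @2: seq [1B, align 1] → 3; +1 pad (align 2); @4: magic [2B, align 2] → 6; @6: flags [1B, align 1] → 7; +1 tail pad (align 2); size 8, align 2
@0: uid [8B, align 2] → 8
@8: state [1B, align 1] → 9
+3 pad (align 4)
@12: refcount [4B, align 4] → 16
@16: cpu [14B, align 2] → 30
+2 pad (align 4)
@32: gid [4B, align 4] → 36
@36: pid [2B, align 2] → 38
@38: rss [2B, align 2] → 40
size 40, align 4
— Meta2 —
@0: refcount [4B, align 4] → 4
@4: gid [4B, align 4] → 8
@8: cpu [14B, align 2] → 22
@22: uid [8B, align 2] → 30
@30: pid [2B, align 2] → 32
@32: rss [2B, align 2] → 34
@34: state [1B, align 1] → 35
+1 tail pad (align 4)
size 36, align 4
40 − 36 = 4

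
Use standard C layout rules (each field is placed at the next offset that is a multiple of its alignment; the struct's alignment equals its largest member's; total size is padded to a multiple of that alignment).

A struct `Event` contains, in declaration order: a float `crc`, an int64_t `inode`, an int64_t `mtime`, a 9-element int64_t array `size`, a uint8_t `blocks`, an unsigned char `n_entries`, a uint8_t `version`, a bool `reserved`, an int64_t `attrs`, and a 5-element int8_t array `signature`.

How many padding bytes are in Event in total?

11

0..4  crc  (4B, 4-aligned)
4..8  -- padding (4B)
8..16  inode  (8B, 8-aligned)
16..24  mtime  (8B, 8-aligned)
24..96  size  (72B, 8-aligned)
96..97  blocks  (1B, 1-aligned)
97..98  n_entries  (1B, 1-aligned)
98..99  version  (1B, 1-aligned)
99..100  reserved  (1B, 1-aligned)
100..104  -- padding (4B)
104..112  attrs  (8B, 8-aligned)
112..117  signature  (5B, 1-aligned)
117..120  -- tail padding (3B)
sizeof = 120, alignof = 8
data bytes 109, size 120 → padding 11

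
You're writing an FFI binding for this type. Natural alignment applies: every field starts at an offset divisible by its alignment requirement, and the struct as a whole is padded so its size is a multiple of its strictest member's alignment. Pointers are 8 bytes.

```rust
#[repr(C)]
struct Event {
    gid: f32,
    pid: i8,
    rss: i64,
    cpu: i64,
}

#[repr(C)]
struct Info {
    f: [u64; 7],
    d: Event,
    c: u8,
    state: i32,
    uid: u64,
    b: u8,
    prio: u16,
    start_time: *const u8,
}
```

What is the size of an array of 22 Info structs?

2464

Event: 0..4  gid  (4B, 4-aligned); 4..5  pid  (1B, 1-aligned); 5..8  -- padding (3B); 8..16  rss  (8B, 8-aligned); 16..24  cpu  (8B, 8-aligned); sizeof = 24, alignof = 8
0..56  f  (56B, 8-aligned)
56..80  d  (24B, 8-aligned)
80..81  c  (1B, 1-aligned)
81..84  -- padding (3B)
84..88  state  (4B, 4-aligned)
88..96  uid  (8B, 8-aligned)
96..97  b  (1B, 1-aligned)
97..98  -- padding (1B)
98..100  prio  (2B, 2-aligned)
100..104  -- padding (4B)
104..112  start_time  (8B, 8-aligned)
sizeof = 112, alignof = 8
array of 22: 22 × 112 = 2464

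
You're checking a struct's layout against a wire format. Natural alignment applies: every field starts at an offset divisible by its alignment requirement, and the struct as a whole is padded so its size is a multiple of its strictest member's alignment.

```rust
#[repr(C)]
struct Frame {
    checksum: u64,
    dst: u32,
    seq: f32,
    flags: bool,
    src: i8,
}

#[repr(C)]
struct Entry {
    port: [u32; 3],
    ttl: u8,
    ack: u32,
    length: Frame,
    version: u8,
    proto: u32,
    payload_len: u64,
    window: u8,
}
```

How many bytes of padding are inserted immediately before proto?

Frame: checksum at 0 (size 8, align 8) → ends 8; dst at 8 (size 4, align 4) → ends 12; seq at 12 (size 4, align 4) → ends 16; flags at 16 (size 1, align 1) → ends 17; src at 17 (size 1, align 1) → ends 18; tail pad 6 to reach multiple of 8; total 24 bytes, alignment 8
port at 0 (size 12, align 4) → ends 12
ttl at 12 (size 1, align 1) → ends 13
pad 3 to align 4 for ack
ack at 16 (size 4, align 4) → ends 20
pad 4 to align 8 for length
length at 24 (size 24, align 8) → ends 48
version at 48 (size 1, align 1) → ends 49
pad 3 to align 4 for proto
proto at 52 (size 4, align 4) → ends 56

3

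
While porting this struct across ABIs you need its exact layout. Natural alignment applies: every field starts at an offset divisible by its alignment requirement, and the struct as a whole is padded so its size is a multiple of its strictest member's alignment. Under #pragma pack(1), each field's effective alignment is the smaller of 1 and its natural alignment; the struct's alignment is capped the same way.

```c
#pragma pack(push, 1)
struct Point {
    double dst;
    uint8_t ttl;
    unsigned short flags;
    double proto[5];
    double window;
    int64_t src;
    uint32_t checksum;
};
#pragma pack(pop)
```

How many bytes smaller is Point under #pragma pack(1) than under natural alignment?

natural layout:
  dst at 0 (size 8, align 8) → ends 8
  ttl at 8 (size 1, align 1) → ends 9
  pad 1 to align 2 for flags
  flags at 10 (size 2, align 2) → ends 12
  pad 4 to align 8 for proto
  proto at 16 (size 40, align 8) → ends 56
  window at 56 (size 8, align 8) → ends 64
  src at 64 (size 8, align 8) → ends 72
  checksum at 72 (size 4, align 4) → ends 76
  tail pad 4 to reach multiple of 8
  total 80 bytes, alignment 8
packed(1) layout:
  dst at 0 (size 8, align 1) → ends 8
  ttl at 8 (size 1, align 1) → ends 9
  flags at 9 (size 2, align 1) → ends 11
  proto at 11 (size 40, align 1) → ends 51
  window at 51 (size 8, align 1) → ends 59
  src at 59 (size 8, align 1) → ends 67
  checksum at 67 (size 4, align 1) → ends 71
  total 71 bytes, alignment 1
80 − 71 = 9

9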